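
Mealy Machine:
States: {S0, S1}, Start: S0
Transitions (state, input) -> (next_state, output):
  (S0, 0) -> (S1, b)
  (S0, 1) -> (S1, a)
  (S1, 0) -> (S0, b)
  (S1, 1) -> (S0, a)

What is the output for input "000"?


Step-by-step:
  (S0, 0) -> (S1, b)
  (S1, 0) -> (S0, b)
  (S0, 0) -> (S1, b)

"bbb"


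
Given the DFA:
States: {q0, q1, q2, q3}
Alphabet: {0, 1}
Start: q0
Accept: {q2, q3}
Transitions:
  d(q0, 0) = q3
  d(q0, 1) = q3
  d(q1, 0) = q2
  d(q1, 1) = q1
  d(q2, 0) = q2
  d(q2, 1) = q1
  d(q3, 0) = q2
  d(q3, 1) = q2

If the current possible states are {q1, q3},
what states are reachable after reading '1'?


Apply transition on '1' from each current state:
  d(q1, 1) = q1
  d(q3, 1) = q2

{q1, q2}


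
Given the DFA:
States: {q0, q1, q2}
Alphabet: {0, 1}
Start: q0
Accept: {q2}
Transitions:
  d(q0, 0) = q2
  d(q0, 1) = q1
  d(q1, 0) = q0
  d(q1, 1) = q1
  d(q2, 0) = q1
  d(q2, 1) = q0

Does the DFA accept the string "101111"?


Trace: q0 -> q1 -> q0 -> q1 -> q1 -> q1 -> q1
Final state: q1
Accept states: {q2}

No, rejected (final state q1 is not an accept state)


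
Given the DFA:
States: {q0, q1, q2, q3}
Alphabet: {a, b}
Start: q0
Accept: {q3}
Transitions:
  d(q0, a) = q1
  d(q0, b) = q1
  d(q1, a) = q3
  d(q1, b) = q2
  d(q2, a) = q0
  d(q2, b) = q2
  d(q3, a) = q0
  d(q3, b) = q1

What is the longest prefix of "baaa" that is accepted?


Run the DFA, marking each prefix where the state is accepting:
  "" -> q0 [reject]
  "b" -> q1 [reject]
  "ba" -> q3 [accept]
  "baa" -> q0 [reject]
  "baaa" -> q1 [reject]

"ba"


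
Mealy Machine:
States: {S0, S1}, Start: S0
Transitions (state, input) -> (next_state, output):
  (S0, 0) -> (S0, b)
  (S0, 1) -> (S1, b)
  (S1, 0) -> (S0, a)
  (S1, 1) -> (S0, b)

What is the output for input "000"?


Step-by-step:
  (S0, 0) -> (S0, b)
  (S0, 0) -> (S0, b)
  (S0, 0) -> (S0, b)

"bbb"


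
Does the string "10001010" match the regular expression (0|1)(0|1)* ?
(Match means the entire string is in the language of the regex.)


|string| = 8; first = '1'; last = '0'

Yes, "10001010" matches (0|1)(0|1)*


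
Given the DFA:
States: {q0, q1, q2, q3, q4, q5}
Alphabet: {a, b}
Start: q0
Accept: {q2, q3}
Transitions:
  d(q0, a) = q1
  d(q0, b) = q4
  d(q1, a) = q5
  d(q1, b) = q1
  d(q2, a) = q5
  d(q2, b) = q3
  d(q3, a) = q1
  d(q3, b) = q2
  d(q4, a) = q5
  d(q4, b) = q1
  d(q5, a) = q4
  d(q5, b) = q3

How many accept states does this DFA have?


Accept states listed: {q2, q3}
Counting: q2(1) q3(2)

2


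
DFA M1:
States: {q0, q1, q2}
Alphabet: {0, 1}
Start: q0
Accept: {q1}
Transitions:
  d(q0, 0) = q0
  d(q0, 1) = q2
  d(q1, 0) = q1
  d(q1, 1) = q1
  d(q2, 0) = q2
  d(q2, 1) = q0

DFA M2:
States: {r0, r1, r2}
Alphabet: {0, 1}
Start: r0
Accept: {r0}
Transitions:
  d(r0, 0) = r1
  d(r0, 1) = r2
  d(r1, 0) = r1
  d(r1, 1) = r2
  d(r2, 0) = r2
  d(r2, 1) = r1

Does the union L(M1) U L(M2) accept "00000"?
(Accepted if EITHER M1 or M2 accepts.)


M1: final=q0 accepted=False
M2: final=r1 accepted=False

No, union rejects (neither accepts)


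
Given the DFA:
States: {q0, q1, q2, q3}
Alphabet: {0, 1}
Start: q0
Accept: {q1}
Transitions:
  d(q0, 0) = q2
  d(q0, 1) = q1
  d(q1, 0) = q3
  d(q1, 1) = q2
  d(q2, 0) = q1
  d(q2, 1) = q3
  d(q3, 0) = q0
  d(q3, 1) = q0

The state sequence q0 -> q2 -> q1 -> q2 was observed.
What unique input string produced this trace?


Trace back each transition to find the symbol:
  q0 --[0]--> q2
  q2 --[0]--> q1
  q1 --[1]--> q2

"001"


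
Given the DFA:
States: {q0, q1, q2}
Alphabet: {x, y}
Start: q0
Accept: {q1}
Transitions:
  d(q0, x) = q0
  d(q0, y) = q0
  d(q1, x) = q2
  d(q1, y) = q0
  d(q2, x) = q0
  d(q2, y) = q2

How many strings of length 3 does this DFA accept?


Enumerating all length-3 strings:
  "xxx" -> q0 [reject]
  "xxy" -> q0 [reject]
  "xyx" -> q0 [reject]
  "xyy" -> q0 [reject]
  "yxx" -> q0 [reject]
  "yxy" -> q0 [reject]
  "yyx" -> q0 [reject]
  "yyy" -> q0 [reject]

0 out of 8


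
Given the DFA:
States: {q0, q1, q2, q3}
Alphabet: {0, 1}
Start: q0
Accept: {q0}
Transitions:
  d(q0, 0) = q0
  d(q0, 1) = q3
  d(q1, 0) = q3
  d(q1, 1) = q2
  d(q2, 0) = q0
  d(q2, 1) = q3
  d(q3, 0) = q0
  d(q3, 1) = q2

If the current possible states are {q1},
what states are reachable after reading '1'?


Apply transition on '1' from each current state:
  d(q1, 1) = q2

{q2}


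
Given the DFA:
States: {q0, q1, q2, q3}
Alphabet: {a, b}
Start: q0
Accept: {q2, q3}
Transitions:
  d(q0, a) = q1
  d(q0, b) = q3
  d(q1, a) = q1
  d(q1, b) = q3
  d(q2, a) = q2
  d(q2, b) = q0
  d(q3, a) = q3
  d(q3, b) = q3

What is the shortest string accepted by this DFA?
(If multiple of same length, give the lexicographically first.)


BFS by string length (lex-first path to each state shown):
  len 0: q0<-""
  len 1: q1<-"a", q3<-"b"
Found accept state at length 1.

"b"


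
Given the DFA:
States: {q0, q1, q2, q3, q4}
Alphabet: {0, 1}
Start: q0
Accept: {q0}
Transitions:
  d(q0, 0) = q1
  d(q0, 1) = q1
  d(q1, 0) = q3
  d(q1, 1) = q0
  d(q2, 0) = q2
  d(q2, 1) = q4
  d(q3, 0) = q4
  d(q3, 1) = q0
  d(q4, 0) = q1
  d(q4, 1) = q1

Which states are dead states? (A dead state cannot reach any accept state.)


Forward reachability from each state:
  q0 -> reaches accept state q0 (live)
  q1 -> reaches accept state q0 (live)
  q2 -> reaches accept state q0 (live)
  q3 -> reaches accept state q0 (live)
  q4 -> reaches accept state q0 (live)

None (all states can reach an accept state)


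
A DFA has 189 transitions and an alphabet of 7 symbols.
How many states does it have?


Each state has exactly one transition per symbol.
states = transitions / |alphabet| = 189 / 7 = 27

27


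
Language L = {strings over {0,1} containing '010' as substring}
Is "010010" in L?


'010' occurs at index 0

Yes, "010010" is in L


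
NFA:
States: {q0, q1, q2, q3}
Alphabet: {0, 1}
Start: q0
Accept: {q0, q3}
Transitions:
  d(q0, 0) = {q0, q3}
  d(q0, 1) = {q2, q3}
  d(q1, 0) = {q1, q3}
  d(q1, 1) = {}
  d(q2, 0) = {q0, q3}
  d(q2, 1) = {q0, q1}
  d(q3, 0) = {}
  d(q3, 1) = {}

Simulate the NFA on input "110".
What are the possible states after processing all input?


Start: {q0}
  --1--> {q2, q3}
  --1--> {q0, q1}
  --0--> {q0, q1, q3}

{q0, q1, q3}


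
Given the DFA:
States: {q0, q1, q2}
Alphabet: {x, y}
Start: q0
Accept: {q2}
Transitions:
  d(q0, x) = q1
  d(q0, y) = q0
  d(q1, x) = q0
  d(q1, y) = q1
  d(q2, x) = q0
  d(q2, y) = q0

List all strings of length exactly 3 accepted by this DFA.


All strings of length 3: 8 total
Accepted: 0

None


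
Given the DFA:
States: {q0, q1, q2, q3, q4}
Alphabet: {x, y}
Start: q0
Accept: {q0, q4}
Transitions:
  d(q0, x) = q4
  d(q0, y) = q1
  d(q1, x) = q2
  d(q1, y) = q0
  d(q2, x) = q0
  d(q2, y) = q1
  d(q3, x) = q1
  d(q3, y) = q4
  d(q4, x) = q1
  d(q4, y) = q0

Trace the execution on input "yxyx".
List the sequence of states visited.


Input: yxyx
d(q0, y) = q1
d(q1, x) = q2
d(q2, y) = q1
d(q1, x) = q2


q0 -> q1 -> q2 -> q1 -> q2


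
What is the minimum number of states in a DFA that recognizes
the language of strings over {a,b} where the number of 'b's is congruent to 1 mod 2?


States track (count of 'b') mod 2.
Need 2 states: one per remainder 0..1; accept = remainder 1.

2


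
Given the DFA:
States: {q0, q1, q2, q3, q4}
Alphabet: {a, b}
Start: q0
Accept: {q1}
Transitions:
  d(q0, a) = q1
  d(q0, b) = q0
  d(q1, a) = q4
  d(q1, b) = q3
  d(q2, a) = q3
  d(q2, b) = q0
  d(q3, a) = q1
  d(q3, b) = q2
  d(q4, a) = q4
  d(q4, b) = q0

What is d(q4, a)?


Looking up transition d(q4, a)

q4


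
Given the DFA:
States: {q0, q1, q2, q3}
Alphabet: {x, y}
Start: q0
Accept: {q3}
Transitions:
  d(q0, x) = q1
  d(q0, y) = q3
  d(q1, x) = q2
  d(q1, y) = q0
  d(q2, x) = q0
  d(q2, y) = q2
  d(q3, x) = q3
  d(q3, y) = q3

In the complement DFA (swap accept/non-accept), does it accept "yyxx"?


Trace: q0 -> q3 -> q3 -> q3 -> q3
Final: q3
Original accept: {q3}
Complement: q3 is in original accept

No, complement rejects (original accepts)


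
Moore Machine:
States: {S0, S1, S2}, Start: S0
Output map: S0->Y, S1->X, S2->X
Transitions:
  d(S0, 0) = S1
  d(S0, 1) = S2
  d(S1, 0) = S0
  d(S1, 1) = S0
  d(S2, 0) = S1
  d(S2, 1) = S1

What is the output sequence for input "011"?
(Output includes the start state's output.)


Start: S0 (output Y)
  --0--> S1 (output X)
  --1--> S0 (output Y)
  --1--> S2 (output X)

"YXYX"


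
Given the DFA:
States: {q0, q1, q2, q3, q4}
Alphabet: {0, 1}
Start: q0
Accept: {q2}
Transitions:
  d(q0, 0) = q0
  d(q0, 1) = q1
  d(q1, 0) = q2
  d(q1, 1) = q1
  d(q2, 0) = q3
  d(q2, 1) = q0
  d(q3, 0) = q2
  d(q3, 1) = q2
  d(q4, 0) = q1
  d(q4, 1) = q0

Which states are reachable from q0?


BFS from q0:
  layer 0: {q0}
  layer 1: {q1}
  layer 2: {q2}
  layer 3: {q3}

{q0, q1, q2, q3}


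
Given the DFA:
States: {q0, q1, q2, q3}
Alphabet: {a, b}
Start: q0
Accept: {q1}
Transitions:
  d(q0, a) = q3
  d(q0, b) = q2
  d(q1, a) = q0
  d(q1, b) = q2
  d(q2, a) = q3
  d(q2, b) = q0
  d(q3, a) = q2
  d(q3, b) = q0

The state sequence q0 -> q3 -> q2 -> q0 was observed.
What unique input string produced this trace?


Trace back each transition to find the symbol:
  q0 --[a]--> q3
  q3 --[a]--> q2
  q2 --[b]--> q0

"aab"


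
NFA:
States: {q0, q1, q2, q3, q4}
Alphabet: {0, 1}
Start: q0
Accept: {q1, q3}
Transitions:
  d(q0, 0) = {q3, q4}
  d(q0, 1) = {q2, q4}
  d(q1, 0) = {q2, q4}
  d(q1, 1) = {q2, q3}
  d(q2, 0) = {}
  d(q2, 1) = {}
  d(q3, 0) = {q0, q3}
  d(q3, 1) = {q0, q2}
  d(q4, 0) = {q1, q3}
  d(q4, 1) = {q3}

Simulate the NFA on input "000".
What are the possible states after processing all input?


Start: {q0}
  --0--> {q3, q4}
  --0--> {q0, q1, q3}
  --0--> {q0, q2, q3, q4}

{q0, q2, q3, q4}


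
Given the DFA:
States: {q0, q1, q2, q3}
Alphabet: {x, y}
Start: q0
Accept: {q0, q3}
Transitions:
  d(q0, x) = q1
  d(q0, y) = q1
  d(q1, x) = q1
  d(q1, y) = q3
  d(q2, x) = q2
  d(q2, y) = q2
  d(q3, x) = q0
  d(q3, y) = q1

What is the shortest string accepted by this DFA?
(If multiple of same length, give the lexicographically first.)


BFS by string length (lex-first path to each state shown):
  len 0: q0<-""
Found accept state at length 0.

"" (empty string)


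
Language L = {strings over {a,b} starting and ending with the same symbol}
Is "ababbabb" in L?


first = 'a', last = 'b'

No, "ababbabb" is not in L


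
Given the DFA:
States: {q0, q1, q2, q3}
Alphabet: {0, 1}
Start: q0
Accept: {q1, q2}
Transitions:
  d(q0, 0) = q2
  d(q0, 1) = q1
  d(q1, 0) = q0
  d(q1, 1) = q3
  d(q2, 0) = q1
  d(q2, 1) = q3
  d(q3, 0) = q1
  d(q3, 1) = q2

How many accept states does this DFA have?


Accept states listed: {q1, q2}
Counting: q1(1) q2(2)

2


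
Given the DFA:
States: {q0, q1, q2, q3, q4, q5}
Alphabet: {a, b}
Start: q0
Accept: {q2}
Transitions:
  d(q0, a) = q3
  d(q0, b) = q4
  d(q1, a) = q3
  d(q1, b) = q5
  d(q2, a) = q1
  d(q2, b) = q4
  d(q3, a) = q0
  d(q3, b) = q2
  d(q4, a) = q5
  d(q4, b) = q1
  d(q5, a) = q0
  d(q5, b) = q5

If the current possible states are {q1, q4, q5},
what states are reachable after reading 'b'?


Apply transition on 'b' from each current state:
  d(q1, b) = q5
  d(q4, b) = q1
  d(q5, b) = q5

{q1, q5}


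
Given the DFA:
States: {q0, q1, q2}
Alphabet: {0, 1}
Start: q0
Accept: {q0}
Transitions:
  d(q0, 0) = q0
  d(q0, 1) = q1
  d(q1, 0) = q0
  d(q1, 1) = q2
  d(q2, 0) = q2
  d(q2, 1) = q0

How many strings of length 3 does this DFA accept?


Enumerating all length-3 strings:
  "000" -> q0 [accept]
  "001" -> q1 [reject]
  "010" -> q0 [accept]
  "011" -> q2 [reject]
  "100" -> q0 [accept]
  "101" -> q1 [reject]
  "110" -> q2 [reject]
  "111" -> q0 [accept]

4 out of 8


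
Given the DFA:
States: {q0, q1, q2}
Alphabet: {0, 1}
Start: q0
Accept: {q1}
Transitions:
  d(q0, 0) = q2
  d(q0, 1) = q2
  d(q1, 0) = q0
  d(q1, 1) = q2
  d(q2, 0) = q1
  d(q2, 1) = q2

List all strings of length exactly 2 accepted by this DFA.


All strings of length 2: 4 total
Accepted: 2

"00", "10"


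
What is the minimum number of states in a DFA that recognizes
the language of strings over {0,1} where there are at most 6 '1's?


States: count = 0, 1, ..., 6 (all accepting; 7 states), plus a dead state for count > 6.
Total: 7 + 1 = 8.

8


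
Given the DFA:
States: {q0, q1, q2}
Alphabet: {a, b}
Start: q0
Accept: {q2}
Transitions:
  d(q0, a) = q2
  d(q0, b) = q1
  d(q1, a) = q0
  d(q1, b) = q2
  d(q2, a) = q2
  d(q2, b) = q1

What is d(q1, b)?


Looking up transition d(q1, b)

q2


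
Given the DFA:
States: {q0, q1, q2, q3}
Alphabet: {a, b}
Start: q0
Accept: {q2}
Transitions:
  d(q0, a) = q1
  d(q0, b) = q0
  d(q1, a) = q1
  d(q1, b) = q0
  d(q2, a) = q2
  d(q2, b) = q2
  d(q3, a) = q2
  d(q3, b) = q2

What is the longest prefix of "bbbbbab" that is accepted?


Run the DFA, marking each prefix where the state is accepting:
  "" -> q0 [reject]
  "b" -> q0 [reject]
  "bb" -> q0 [reject]
  "bbb" -> q0 [reject]
  "bbbb" -> q0 [reject]
  "bbbbb" -> q0 [reject]
  "bbbbba" -> q1 [reject]
  "bbbbbab" -> q0 [reject]

No prefix is accepted


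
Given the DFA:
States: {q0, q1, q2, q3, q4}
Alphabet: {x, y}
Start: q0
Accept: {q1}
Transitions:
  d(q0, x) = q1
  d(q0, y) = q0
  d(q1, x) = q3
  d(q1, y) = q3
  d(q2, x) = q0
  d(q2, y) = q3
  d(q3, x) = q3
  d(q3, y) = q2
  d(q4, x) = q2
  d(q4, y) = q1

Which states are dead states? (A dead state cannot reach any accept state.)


Forward reachability from each state:
  q0 -> reaches accept state q1 (live)
  q1 -> reaches accept state q1 (live)
  q2 -> reaches accept state q1 (live)
  q3 -> reaches accept state q1 (live)
  q4 -> reaches accept state q1 (live)

None (all states can reach an accept state)


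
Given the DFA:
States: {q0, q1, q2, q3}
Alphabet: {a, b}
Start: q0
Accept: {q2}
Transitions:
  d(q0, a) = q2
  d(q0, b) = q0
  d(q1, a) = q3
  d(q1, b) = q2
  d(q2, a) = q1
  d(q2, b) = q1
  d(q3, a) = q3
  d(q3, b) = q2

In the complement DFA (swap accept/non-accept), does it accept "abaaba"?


Trace: q0 -> q2 -> q1 -> q3 -> q3 -> q2 -> q1
Final: q1
Original accept: {q2}
Complement: q1 is not in original accept

Yes, complement accepts (original rejects)


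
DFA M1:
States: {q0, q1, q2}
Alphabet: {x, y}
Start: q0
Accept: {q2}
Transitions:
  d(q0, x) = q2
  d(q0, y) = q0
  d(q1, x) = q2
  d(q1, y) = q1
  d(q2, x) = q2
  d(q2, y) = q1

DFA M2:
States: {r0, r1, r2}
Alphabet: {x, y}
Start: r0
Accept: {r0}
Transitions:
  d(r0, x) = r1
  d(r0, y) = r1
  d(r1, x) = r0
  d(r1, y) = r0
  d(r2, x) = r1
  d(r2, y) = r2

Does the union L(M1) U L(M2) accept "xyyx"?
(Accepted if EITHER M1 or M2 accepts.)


M1: final=q2 accepted=True
M2: final=r0 accepted=True

Yes, union accepts


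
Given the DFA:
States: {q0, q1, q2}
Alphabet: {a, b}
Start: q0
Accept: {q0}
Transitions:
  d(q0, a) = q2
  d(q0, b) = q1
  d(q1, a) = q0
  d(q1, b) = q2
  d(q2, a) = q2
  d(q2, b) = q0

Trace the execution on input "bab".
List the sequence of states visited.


Input: bab
d(q0, b) = q1
d(q1, a) = q0
d(q0, b) = q1


q0 -> q1 -> q0 -> q1


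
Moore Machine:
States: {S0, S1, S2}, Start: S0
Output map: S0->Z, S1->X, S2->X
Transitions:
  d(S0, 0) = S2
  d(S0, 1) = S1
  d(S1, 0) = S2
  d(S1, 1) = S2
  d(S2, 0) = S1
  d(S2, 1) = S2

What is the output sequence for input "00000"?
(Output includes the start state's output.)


Start: S0 (output Z)
  --0--> S2 (output X)
  --0--> S1 (output X)
  --0--> S2 (output X)
  --0--> S1 (output X)
  --0--> S2 (output X)

"ZXXXXX"


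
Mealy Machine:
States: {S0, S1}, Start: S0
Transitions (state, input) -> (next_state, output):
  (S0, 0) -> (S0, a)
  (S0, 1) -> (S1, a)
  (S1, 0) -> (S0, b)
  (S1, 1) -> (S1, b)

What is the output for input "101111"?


Step-by-step:
  (S0, 1) -> (S1, a)
  (S1, 0) -> (S0, b)
  (S0, 1) -> (S1, a)
  (S1, 1) -> (S1, b)
  (S1, 1) -> (S1, b)
  (S1, 1) -> (S1, b)

"ababbb"


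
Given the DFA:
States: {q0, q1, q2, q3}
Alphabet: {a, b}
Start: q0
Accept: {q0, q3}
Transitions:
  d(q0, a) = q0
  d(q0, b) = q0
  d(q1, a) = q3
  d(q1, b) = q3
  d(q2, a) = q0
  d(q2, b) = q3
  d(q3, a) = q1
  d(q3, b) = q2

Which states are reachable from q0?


BFS from q0:
  layer 0: {q0}

{q0}


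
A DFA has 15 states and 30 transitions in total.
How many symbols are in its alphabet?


Each state has exactly one transition per symbol.
|alphabet| = transitions / states = 30 / 15 = 2

2


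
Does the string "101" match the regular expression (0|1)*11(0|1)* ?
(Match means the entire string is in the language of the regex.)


|string| = 3; first = '1'; last = '1'

No, "101" does not match (0|1)*11(0|1)*


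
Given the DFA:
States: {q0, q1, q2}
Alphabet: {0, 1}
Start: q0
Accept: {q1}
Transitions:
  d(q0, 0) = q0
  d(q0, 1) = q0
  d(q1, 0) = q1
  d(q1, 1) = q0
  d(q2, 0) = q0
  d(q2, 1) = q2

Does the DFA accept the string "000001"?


Trace: q0 -> q0 -> q0 -> q0 -> q0 -> q0 -> q0
Final state: q0
Accept states: {q1}

No, rejected (final state q0 is not an accept state)


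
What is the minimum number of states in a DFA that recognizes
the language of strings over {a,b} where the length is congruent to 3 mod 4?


States track (length) mod 4.
Need 4 states: one per remainder 0..3; accept = remainder 3.

4


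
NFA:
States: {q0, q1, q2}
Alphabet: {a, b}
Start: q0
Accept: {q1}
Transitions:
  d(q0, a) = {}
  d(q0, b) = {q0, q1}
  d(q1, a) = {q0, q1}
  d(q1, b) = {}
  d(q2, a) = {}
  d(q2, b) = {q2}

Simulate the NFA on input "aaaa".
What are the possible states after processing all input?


Start: {q0}
  --a--> {}
  --a--> {}
  --a--> {}
  --a--> {}

{} (empty set, no valid transitions)


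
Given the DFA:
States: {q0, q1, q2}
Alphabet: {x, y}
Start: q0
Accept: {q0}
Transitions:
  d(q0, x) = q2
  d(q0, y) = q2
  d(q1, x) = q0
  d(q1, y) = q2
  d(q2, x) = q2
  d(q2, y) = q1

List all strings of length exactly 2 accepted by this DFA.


All strings of length 2: 4 total
Accepted: 0

None


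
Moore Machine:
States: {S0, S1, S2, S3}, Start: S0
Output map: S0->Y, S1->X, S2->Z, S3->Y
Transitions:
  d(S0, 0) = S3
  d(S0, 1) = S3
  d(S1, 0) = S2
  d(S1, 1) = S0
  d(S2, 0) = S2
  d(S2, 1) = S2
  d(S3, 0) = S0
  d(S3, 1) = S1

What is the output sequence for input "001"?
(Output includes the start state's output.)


Start: S0 (output Y)
  --0--> S3 (output Y)
  --0--> S0 (output Y)
  --1--> S3 (output Y)

"YYYY"


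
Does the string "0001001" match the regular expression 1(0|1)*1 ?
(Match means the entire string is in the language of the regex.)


|string| = 7; first = '0'; last = '1'

No, "0001001" does not match 1(0|1)*1


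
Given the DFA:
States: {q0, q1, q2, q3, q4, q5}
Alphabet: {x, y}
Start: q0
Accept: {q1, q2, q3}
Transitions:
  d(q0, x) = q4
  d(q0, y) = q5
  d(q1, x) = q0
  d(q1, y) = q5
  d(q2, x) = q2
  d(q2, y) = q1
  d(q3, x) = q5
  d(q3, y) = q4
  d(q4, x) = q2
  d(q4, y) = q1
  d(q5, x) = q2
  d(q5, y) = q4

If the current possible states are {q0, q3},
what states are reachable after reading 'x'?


Apply transition on 'x' from each current state:
  d(q0, x) = q4
  d(q3, x) = q5

{q4, q5}


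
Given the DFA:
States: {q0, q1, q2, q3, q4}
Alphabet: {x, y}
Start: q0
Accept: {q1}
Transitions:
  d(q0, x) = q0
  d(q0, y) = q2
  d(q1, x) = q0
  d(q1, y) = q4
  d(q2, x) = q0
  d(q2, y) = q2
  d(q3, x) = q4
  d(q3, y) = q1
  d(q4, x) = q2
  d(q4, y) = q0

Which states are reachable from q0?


BFS from q0:
  layer 0: {q0}
  layer 1: {q2}

{q0, q2}


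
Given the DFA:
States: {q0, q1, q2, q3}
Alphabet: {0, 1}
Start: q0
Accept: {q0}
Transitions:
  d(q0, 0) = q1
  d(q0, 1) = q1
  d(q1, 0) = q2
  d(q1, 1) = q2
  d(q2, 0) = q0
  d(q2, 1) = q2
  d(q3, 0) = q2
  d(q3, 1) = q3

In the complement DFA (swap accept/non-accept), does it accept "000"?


Trace: q0 -> q1 -> q2 -> q0
Final: q0
Original accept: {q0}
Complement: q0 is in original accept

No, complement rejects (original accepts)


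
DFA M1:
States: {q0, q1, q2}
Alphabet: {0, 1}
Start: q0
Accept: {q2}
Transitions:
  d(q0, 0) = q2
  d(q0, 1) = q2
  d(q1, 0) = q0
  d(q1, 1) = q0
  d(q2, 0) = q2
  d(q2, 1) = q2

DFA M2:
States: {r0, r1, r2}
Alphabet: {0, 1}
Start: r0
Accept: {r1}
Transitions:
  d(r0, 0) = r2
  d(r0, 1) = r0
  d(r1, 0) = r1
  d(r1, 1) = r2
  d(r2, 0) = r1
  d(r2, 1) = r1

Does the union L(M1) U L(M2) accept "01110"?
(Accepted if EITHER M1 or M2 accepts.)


M1: final=q2 accepted=True
M2: final=r1 accepted=True

Yes, union accepts


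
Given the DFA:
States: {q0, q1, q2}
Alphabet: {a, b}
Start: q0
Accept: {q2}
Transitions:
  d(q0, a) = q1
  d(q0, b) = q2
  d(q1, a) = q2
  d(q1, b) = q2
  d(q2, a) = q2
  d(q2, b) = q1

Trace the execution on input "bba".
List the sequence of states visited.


Input: bba
d(q0, b) = q2
d(q2, b) = q1
d(q1, a) = q2


q0 -> q2 -> q1 -> q2


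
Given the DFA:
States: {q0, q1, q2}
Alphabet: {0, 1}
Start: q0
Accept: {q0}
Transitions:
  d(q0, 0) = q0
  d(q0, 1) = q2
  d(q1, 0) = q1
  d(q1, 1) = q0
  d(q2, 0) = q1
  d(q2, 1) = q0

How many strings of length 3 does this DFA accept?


Enumerating all length-3 strings:
  "000" -> q0 [accept]
  "001" -> q2 [reject]
  "010" -> q1 [reject]
  "011" -> q0 [accept]
  "100" -> q1 [reject]
  "101" -> q0 [accept]
  "110" -> q0 [accept]
  "111" -> q2 [reject]

4 out of 8


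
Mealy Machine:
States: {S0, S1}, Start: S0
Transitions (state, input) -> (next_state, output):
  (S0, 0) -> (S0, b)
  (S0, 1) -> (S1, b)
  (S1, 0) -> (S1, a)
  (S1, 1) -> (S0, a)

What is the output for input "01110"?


Step-by-step:
  (S0, 0) -> (S0, b)
  (S0, 1) -> (S1, b)
  (S1, 1) -> (S0, a)
  (S0, 1) -> (S1, b)
  (S1, 0) -> (S1, a)

"bbaba"


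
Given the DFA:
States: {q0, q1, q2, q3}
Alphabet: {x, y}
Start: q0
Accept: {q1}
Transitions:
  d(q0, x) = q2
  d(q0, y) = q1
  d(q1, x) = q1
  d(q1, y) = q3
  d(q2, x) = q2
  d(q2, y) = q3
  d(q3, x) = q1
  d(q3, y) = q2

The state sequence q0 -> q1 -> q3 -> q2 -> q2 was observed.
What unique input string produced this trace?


Trace back each transition to find the symbol:
  q0 --[y]--> q1
  q1 --[y]--> q3
  q3 --[y]--> q2
  q2 --[x]--> q2

"yyyx"


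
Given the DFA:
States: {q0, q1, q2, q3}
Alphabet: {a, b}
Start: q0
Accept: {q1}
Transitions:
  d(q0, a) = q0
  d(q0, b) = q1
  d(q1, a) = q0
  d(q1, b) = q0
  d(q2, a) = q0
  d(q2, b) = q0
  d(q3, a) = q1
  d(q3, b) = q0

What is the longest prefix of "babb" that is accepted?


Run the DFA, marking each prefix where the state is accepting:
  "" -> q0 [reject]
  "b" -> q1 [accept]
  "ba" -> q0 [reject]
  "bab" -> q1 [accept]
  "babb" -> q0 [reject]

"bab"


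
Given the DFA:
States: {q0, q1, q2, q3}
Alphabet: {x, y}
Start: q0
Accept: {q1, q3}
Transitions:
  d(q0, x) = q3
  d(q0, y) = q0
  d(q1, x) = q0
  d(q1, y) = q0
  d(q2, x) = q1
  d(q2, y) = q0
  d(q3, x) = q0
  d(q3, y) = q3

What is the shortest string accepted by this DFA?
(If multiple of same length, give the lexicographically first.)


BFS by string length (lex-first path to each state shown):
  len 0: q0<-""
  len 1: q0<-"y", q3<-"x"
Found accept state at length 1.

"x"


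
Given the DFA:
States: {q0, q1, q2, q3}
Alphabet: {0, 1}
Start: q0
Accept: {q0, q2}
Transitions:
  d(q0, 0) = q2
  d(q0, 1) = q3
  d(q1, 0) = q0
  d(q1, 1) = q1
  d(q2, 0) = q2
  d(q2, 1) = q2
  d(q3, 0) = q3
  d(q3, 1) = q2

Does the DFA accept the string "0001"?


Trace: q0 -> q2 -> q2 -> q2 -> q2
Final state: q2
Accept states: {q0, q2}

Yes, accepted (final state q2 is an accept state)


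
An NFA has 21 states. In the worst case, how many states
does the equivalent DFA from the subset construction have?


Subset construction: one DFA state per subset of NFA states.
2^21 = 2097152

2097152


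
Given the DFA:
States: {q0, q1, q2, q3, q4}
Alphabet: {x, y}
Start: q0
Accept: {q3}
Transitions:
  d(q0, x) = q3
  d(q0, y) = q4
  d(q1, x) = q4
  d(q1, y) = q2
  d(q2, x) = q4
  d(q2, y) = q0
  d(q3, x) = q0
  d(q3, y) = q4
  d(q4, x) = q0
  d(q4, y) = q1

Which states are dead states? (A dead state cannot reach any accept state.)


Forward reachability from each state:
  q0 -> reaches accept state q3 (live)
  q1 -> reaches accept state q3 (live)
  q2 -> reaches accept state q3 (live)
  q3 -> reaches accept state q3 (live)
  q4 -> reaches accept state q3 (live)

None (all states can reach an accept state)


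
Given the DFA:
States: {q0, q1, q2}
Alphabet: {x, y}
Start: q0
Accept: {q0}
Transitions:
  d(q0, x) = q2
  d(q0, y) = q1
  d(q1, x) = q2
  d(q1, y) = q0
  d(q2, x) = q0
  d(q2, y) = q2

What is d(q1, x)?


Looking up transition d(q1, x)

q2


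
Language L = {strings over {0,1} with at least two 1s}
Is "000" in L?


count('1') = 0

No, "000" is not in L


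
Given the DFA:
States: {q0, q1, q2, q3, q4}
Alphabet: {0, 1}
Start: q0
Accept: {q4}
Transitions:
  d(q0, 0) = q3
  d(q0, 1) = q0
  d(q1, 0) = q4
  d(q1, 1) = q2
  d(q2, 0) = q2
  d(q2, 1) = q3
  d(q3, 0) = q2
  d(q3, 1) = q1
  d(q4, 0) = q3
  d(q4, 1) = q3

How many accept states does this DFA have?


Accept states listed: {q4}
Counting: q4(1)

1


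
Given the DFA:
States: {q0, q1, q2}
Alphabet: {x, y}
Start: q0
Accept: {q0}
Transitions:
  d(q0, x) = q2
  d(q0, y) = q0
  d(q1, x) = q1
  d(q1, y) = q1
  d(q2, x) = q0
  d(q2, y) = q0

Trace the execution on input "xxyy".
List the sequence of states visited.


Input: xxyy
d(q0, x) = q2
d(q2, x) = q0
d(q0, y) = q0
d(q0, y) = q0


q0 -> q2 -> q0 -> q0 -> q0


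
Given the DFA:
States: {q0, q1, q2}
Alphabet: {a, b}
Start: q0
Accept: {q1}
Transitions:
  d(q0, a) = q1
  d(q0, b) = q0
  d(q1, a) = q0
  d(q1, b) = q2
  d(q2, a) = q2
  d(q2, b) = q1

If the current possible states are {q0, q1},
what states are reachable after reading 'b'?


Apply transition on 'b' from each current state:
  d(q0, b) = q0
  d(q1, b) = q2

{q0, q2}


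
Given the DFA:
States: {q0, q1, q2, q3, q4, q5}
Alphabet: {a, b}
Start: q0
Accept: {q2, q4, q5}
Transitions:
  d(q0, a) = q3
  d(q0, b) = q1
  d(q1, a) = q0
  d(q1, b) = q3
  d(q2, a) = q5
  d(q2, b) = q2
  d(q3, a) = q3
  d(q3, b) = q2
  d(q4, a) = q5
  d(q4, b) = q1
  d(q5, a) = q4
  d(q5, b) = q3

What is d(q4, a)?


Looking up transition d(q4, a)

q5


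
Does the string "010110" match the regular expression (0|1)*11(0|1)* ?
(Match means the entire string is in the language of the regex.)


|string| = 6; first = '0'; last = '0'

Yes, "010110" matches (0|1)*11(0|1)*


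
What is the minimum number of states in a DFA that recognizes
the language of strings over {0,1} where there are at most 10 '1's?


States: count = 0, 1, ..., 10 (all accepting; 11 states), plus a dead state for count > 10.
Total: 11 + 1 = 12.

12


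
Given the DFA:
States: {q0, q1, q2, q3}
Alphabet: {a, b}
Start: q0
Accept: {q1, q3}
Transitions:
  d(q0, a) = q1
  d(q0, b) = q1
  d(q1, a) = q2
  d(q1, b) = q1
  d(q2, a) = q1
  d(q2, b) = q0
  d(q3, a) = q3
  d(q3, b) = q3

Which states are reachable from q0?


BFS from q0:
  layer 0: {q0}
  layer 1: {q1}
  layer 2: {q2}

{q0, q1, q2}


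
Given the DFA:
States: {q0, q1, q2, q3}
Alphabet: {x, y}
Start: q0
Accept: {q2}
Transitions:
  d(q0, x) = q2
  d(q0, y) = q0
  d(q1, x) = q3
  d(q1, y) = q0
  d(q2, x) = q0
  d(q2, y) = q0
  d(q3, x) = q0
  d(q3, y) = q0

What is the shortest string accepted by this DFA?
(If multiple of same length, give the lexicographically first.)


BFS by string length (lex-first path to each state shown):
  len 0: q0<-""
  len 1: q0<-"y", q2<-"x"
Found accept state at length 1.

"x"


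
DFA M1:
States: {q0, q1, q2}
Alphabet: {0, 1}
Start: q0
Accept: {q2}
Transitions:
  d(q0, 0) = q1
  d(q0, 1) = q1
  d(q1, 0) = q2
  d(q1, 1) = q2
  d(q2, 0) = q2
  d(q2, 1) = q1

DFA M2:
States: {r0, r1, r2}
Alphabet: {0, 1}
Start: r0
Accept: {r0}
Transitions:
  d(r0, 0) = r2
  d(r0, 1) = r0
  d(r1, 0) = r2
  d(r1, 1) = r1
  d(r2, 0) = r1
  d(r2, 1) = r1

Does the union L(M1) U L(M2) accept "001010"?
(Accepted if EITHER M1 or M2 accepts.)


M1: final=q2 accepted=True
M2: final=r2 accepted=False

Yes, union accepts


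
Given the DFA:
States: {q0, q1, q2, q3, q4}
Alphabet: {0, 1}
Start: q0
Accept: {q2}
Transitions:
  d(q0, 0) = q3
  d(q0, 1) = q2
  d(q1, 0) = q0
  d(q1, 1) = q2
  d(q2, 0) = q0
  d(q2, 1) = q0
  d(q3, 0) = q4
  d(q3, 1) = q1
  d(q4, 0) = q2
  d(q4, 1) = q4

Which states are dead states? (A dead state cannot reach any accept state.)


Forward reachability from each state:
  q0 -> reaches accept state q2 (live)
  q1 -> reaches accept state q2 (live)
  q2 -> reaches accept state q2 (live)
  q3 -> reaches accept state q2 (live)
  q4 -> reaches accept state q2 (live)

None (all states can reach an accept state)


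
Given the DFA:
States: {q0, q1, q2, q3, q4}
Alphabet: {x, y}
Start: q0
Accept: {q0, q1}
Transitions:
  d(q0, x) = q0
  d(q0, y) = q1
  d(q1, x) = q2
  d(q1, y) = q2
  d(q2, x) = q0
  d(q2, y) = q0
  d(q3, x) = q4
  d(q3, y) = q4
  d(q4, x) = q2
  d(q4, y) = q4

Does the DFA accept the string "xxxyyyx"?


Trace: q0 -> q0 -> q0 -> q0 -> q1 -> q2 -> q0 -> q0
Final state: q0
Accept states: {q0, q1}

Yes, accepted (final state q0 is an accept state)


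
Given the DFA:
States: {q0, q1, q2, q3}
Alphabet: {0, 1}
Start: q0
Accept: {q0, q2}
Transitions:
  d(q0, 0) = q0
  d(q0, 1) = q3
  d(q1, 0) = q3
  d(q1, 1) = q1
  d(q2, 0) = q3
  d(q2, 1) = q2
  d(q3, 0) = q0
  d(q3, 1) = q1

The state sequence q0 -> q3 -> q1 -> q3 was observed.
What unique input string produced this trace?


Trace back each transition to find the symbol:
  q0 --[1]--> q3
  q3 --[1]--> q1
  q1 --[0]--> q3

"110"


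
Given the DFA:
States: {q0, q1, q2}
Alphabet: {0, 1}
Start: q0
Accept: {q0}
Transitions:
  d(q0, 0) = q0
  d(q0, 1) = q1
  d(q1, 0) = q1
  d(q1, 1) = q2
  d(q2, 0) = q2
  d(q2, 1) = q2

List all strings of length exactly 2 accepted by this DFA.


All strings of length 2: 4 total
Accepted: 1

"00"


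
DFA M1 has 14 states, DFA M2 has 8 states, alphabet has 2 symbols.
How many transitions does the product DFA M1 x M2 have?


Product DFA has 14 * 8 = 112 states.
Each has 2 transitions: 112 * 2 = 224

224


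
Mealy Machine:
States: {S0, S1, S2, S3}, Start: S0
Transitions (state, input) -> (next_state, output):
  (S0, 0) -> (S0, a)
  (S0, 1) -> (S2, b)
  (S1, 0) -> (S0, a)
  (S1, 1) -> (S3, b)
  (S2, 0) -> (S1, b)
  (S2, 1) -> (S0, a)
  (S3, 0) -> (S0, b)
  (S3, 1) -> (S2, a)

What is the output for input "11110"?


Step-by-step:
  (S0, 1) -> (S2, b)
  (S2, 1) -> (S0, a)
  (S0, 1) -> (S2, b)
  (S2, 1) -> (S0, a)
  (S0, 0) -> (S0, a)

"babaa"


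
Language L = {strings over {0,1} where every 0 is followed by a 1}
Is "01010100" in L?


'00' present: True; ends with '0': True

No, "01010100" is not in L


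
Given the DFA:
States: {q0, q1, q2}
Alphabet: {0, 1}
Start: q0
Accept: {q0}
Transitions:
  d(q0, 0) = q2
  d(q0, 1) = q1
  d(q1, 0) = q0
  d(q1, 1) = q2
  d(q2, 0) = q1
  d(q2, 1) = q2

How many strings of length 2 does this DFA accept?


Enumerating all length-2 strings:
  "00" -> q1 [reject]
  "01" -> q2 [reject]
  "10" -> q0 [accept]
  "11" -> q2 [reject]

1 out of 4


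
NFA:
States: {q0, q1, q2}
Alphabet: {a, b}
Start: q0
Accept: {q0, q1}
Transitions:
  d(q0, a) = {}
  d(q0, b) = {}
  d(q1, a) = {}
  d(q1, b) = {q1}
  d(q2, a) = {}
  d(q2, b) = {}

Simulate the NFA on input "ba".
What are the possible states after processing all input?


Start: {q0}
  --b--> {}
  --a--> {}

{} (empty set, no valid transitions)


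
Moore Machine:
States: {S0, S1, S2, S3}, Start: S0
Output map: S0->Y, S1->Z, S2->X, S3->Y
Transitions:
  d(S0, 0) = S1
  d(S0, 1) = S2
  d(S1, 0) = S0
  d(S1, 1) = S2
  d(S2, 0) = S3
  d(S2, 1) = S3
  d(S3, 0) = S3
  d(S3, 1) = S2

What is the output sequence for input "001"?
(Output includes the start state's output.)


Start: S0 (output Y)
  --0--> S1 (output Z)
  --0--> S0 (output Y)
  --1--> S2 (output X)

"YZYX"


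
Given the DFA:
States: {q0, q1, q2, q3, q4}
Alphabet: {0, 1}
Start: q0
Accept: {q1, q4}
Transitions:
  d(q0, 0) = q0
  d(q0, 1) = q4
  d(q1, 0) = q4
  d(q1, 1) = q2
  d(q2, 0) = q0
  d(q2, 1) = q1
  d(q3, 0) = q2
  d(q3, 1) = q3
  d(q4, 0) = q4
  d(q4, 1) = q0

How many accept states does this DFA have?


Accept states listed: {q1, q4}
Counting: q1(1) q4(2)

2


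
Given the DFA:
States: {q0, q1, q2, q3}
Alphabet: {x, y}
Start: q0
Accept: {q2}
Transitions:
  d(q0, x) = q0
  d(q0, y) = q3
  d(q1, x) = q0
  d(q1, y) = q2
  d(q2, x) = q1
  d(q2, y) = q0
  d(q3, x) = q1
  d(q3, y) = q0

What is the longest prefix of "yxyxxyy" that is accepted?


Run the DFA, marking each prefix where the state is accepting:
  "" -> q0 [reject]
  "y" -> q3 [reject]
  "yx" -> q1 [reject]
  "yxy" -> q2 [accept]
  "yxyx" -> q1 [reject]
  "yxyxx" -> q0 [reject]
  "yxyxxy" -> q3 [reject]
  "yxyxxyy" -> q0 [reject]

"yxy"


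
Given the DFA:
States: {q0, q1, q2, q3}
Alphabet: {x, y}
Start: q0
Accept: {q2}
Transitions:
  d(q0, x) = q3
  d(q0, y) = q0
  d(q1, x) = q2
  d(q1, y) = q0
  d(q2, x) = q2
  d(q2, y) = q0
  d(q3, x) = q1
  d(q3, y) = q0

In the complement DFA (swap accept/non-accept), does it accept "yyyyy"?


Trace: q0 -> q0 -> q0 -> q0 -> q0 -> q0
Final: q0
Original accept: {q2}
Complement: q0 is not in original accept

Yes, complement accepts (original rejects)


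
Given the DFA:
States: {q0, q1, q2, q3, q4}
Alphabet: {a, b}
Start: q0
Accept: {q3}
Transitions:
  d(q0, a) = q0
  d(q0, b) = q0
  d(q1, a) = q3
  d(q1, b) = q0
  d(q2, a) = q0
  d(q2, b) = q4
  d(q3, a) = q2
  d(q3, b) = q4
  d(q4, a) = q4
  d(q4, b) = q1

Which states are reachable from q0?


BFS from q0:
  layer 0: {q0}

{q0}


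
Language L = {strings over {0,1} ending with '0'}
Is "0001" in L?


last symbol = '1'

No, "0001" is not in L


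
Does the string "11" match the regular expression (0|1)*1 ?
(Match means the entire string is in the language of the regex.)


|string| = 2; first = '1'; last = '1'

Yes, "11" matches (0|1)*1


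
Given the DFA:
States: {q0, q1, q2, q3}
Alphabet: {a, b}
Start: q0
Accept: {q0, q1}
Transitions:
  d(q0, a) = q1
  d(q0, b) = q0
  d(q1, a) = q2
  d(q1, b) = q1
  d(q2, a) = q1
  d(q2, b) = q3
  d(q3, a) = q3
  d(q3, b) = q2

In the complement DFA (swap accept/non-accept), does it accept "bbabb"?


Trace: q0 -> q0 -> q0 -> q1 -> q1 -> q1
Final: q1
Original accept: {q0, q1}
Complement: q1 is in original accept

No, complement rejects (original accepts)


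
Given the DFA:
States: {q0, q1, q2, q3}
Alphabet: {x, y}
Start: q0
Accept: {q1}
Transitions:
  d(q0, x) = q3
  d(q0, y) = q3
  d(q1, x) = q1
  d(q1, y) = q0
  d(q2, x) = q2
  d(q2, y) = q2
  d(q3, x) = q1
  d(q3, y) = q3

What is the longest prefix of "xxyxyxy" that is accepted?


Run the DFA, marking each prefix where the state is accepting:
  "" -> q0 [reject]
  "x" -> q3 [reject]
  "xx" -> q1 [accept]
  "xxy" -> q0 [reject]
  "xxyx" -> q3 [reject]
  "xxyxy" -> q3 [reject]
  "xxyxyx" -> q1 [accept]
  "xxyxyxy" -> q0 [reject]

"xxyxyx"


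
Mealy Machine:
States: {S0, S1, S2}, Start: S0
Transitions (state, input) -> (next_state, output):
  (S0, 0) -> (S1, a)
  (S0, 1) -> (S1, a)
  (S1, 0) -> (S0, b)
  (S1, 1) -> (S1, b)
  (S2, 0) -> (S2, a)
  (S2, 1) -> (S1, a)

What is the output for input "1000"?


Step-by-step:
  (S0, 1) -> (S1, a)
  (S1, 0) -> (S0, b)
  (S0, 0) -> (S1, a)
  (S1, 0) -> (S0, b)

"abab"


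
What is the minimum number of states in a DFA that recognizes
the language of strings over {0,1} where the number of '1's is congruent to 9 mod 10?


States track (count of '1') mod 10.
Need 10 states: one per remainder 0..9; accept = remainder 9.

10


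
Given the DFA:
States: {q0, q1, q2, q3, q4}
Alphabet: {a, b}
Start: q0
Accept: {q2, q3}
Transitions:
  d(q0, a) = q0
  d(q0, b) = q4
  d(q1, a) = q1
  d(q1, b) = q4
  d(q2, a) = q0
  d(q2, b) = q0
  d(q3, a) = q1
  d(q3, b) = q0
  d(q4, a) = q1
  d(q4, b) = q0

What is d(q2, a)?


Looking up transition d(q2, a)

q0


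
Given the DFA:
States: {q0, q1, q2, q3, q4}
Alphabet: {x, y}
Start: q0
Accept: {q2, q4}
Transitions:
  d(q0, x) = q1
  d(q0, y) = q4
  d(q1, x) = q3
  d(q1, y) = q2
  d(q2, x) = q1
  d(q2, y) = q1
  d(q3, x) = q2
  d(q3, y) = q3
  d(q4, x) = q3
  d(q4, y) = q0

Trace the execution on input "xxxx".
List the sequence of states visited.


Input: xxxx
d(q0, x) = q1
d(q1, x) = q3
d(q3, x) = q2
d(q2, x) = q1


q0 -> q1 -> q3 -> q2 -> q1


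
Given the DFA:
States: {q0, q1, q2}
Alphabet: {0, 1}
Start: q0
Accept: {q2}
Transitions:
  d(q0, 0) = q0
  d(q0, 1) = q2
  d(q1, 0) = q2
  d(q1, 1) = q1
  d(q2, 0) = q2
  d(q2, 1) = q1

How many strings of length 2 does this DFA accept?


Enumerating all length-2 strings:
  "00" -> q0 [reject]
  "01" -> q2 [accept]
  "10" -> q2 [accept]
  "11" -> q1 [reject]

2 out of 4


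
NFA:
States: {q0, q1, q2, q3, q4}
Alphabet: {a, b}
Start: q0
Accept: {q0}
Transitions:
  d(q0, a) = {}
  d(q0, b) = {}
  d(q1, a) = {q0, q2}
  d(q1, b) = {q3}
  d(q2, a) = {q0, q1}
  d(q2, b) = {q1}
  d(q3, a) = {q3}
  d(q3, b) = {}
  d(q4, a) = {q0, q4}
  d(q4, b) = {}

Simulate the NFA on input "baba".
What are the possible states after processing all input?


Start: {q0}
  --b--> {}
  --a--> {}
  --b--> {}
  --a--> {}

{} (empty set, no valid transitions)


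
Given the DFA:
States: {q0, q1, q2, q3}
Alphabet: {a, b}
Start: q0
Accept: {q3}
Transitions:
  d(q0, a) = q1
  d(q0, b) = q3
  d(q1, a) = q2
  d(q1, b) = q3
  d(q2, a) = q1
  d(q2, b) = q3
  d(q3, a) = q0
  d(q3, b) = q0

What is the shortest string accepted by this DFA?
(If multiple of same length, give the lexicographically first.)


BFS by string length (lex-first path to each state shown):
  len 0: q0<-""
  len 1: q1<-"a", q3<-"b"
Found accept state at length 1.

"b"


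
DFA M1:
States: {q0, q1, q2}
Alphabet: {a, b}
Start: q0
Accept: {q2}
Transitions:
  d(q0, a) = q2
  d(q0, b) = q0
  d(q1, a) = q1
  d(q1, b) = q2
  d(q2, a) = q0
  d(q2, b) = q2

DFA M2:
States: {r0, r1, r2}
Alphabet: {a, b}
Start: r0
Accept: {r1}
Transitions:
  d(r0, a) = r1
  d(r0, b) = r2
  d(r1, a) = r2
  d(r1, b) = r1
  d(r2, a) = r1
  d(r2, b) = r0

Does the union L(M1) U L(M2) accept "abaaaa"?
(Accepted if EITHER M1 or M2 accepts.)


M1: final=q2 accepted=True
M2: final=r1 accepted=True

Yes, union accepts


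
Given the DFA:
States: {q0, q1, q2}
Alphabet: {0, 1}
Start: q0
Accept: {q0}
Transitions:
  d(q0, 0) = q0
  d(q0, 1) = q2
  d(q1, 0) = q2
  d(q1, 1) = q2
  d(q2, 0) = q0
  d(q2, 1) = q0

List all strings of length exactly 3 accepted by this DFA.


All strings of length 3: 8 total
Accepted: 5

"000", "010", "011", "100", "110"


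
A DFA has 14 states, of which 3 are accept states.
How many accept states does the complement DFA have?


Complement swaps accept and non-accept states.
14 - 3 = 11

11


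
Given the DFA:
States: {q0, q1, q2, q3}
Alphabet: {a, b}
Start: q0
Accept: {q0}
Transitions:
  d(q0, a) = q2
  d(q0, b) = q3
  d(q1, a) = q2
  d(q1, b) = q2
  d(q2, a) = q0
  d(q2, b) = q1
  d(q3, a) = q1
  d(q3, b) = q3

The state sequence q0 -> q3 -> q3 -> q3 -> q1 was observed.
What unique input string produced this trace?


Trace back each transition to find the symbol:
  q0 --[b]--> q3
  q3 --[b]--> q3
  q3 --[b]--> q3
  q3 --[a]--> q1

"bbba"


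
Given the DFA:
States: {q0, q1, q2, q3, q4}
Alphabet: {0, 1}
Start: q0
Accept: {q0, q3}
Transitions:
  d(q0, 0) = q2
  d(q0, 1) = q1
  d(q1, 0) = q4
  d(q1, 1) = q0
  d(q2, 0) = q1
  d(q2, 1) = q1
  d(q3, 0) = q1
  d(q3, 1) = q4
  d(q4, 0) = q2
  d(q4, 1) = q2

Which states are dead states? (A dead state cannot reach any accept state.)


Forward reachability from each state:
  q0 -> reaches accept state q0 (live)
  q1 -> reaches accept state q0 (live)
  q2 -> reaches accept state q0 (live)
  q3 -> reaches accept state q0 (live)
  q4 -> reaches accept state q0 (live)

None (all states can reach an accept state)


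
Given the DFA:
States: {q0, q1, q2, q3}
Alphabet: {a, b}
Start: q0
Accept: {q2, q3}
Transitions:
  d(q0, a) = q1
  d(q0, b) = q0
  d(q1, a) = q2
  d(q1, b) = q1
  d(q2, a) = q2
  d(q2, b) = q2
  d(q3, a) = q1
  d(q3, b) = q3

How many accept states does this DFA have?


Accept states listed: {q2, q3}
Counting: q2(1) q3(2)

2


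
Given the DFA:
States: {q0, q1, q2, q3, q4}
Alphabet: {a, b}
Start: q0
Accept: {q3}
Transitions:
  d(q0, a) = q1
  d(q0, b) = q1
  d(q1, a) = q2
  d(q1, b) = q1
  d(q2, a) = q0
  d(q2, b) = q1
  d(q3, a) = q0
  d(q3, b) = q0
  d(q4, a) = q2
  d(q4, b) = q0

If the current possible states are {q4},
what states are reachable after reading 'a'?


Apply transition on 'a' from each current state:
  d(q4, a) = q2

{q2}
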